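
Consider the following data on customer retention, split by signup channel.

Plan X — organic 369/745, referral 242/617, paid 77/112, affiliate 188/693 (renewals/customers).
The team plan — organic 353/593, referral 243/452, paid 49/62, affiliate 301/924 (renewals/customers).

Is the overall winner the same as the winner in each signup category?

Organic: Plan X 369/745 = 49.5%, the team plan 353/593 = 59.5% → the team plan
Referral: Plan X 242/617 = 39.2%, the team plan 243/452 = 53.8% → the team plan
Paid: Plan X 77/112 = 68.8%, the team plan 49/62 = 79.0% → the team plan
Affiliate: Plan X 188/693 = 27.1%, the team plan 301/924 = 32.6% → the team plan
Overall: Plan X 876/2167 = 40.4%, the team plan 946/2031 = 46.6% → the team plan
The team plan wins overall and in every signup group — no reversal.

Yes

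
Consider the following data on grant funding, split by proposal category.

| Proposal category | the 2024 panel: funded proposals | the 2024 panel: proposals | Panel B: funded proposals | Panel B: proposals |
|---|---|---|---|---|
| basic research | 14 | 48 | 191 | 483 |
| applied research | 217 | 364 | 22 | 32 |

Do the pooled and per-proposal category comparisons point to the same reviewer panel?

Basic research: the 2024 panel 14/48 = 29.2%, Panel B 191/483 = 39.5% → Panel B
Applied research: the 2024 panel 217/364 = 59.6%, Panel B 22/32 = 68.8% → Panel B
Overall: the 2024 panel 231/412 = 56.1%, Panel B 213/515 = 41.4% → the 2024 panel
Panel B wins each proposal group but the 2024 panel wins overall — the comparison reverses. Panel B's proposals skew toward basic research, which has a lower base rate.

No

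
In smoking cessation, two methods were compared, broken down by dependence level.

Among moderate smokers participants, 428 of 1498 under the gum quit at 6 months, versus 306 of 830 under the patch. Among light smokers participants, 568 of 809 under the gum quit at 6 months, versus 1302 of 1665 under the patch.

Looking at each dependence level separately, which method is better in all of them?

Moderate smokers: the gum 428/1498 = 28.6%, the patch 306/830 = 36.9% → the patch
Light smokers: the gum 568/809 = 70.2%, the patch 1302/1665 = 78.2% → the patch
The patch has the higher rate in both groups.

the patch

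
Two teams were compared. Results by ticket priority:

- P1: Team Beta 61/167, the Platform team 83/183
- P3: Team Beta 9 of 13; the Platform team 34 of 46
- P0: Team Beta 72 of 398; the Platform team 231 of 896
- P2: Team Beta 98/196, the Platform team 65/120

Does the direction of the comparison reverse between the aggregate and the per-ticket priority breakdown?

P1: Team Beta 61/167 = 36.5%, the Platform team 83/183 = 45.4% → the Platform team
P3: Team Beta 9/13 = 69.2%, the Platform team 34/46 = 73.9% → the Platform team
P0: Team Beta 72/398 = 18.1%, the Platform team 231/896 = 25.8% → the Platform team
P2: Team Beta 98/196 = 50.0%, the Platform team 65/120 = 54.2% → the Platform team
Overall: Team Beta 240/774 = 31.0%, the Platform team 413/1245 = 33.2% → the Platform team
The Platform team wins overall and in every ticket group — no reversal.

No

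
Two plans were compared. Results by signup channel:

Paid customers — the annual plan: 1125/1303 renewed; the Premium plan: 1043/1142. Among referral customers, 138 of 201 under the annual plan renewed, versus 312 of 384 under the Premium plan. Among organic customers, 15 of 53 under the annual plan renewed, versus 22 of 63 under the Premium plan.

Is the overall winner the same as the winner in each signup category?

Yes

Paid: the annual plan 1125/1303 = 86.3%, the Premium plan 1043/1142 = 91.3% → the Premium plan
Referral: the annual plan 138/201 = 68.7%, the Premium plan 312/384 = 81.2% → the Premium plan
Organic: the annual plan 15/53 = 28.3%, the Premium plan 22/63 = 34.9% → the Premium plan
Overall: the annual plan 1278/1557 = 82.1%, the Premium plan 1377/1589 = 86.7% → the Premium plan
The Premium plan wins overall and in every signup group — no reversal.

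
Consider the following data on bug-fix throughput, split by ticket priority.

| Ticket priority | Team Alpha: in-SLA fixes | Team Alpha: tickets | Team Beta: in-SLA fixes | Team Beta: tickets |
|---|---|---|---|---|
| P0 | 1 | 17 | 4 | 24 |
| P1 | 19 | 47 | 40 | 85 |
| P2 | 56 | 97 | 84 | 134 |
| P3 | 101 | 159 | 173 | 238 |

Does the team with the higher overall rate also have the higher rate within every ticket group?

P0: Team Alpha 1/17 = 5.9%, Team Beta 4/24 = 16.7% → Team Beta
P1: Team Alpha 19/47 = 40.4%, Team Beta 40/85 = 47.1% → Team Beta
P2: Team Alpha 56/97 = 57.7%, Team Beta 84/134 = 62.7% → Team Beta
P3: Team Alpha 101/159 = 63.5%, Team Beta 173/238 = 72.7% → Team Beta
Overall: Team Alpha 177/320 = 55.3%, Team Beta 301/481 = 62.6% → Team Beta
Team Beta wins overall and in every ticket group — no reversal.

Yes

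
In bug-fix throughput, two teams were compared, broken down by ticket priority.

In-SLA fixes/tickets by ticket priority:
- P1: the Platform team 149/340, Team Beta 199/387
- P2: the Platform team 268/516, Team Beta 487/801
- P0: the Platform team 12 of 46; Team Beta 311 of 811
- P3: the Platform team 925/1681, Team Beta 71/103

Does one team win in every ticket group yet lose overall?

P1: the Platform team 149/340 = 43.8%, Team Beta 199/387 = 51.4% → Team Beta
P2: the Platform team 268/516 = 51.9%, Team Beta 487/801 = 60.8% → Team Beta
P0: the Platform team 12/46 = 26.1%, Team Beta 311/811 = 38.3% → Team Beta
P3: the Platform team 925/1681 = 55.0%, Team Beta 71/103 = 68.9% → Team Beta
Overall: the Platform team 1354/2583 = 52.4%, Team Beta 1068/2102 = 50.8% → the Platform team
Team Beta wins each ticket group but the Platform team wins overall — the comparison reverses. Team Beta's tickets skew toward P0, which has a lower base rate.

Yes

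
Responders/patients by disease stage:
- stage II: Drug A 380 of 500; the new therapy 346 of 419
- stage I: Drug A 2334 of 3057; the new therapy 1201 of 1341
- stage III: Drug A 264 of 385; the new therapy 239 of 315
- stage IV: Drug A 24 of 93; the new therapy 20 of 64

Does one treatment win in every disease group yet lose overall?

No

Stage II: Drug A 380/500 = 76.0%, the new therapy 346/419 = 82.6% → the new therapy
Stage I: Drug A 2334/3057 = 76.3%, the new therapy 1201/1341 = 89.6% → the new therapy
Stage III: Drug A 264/385 = 68.6%, the new therapy 239/315 = 75.9% → the new therapy
Stage IV: Drug A 24/93 = 25.8%, the new therapy 20/64 = 31.2% → the new therapy
Overall: Drug A 3002/4035 = 74.4%, the new therapy 1806/2139 = 84.4% → the new therapy
The new therapy wins overall and in every disease group — no reversal.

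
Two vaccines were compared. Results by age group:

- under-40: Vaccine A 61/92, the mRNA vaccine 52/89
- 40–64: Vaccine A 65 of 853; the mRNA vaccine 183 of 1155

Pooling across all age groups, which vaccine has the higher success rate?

the mRNA vaccine

Under-40: Vaccine A 61/92 = 66.3%, the mRNA vaccine 52/89 = 58.4% → Vaccine A
40–64: Vaccine A 65/853 = 7.6%, the mRNA vaccine 183/1155 = 15.8% → the mRNA vaccine
Overall: Vaccine A 126/945 = 13.3%, the mRNA vaccine 235/1244 = 18.9% → the mRNA vaccine
(Neither sweeps every age group, but the mRNA vaccine has the higher pooled rate.)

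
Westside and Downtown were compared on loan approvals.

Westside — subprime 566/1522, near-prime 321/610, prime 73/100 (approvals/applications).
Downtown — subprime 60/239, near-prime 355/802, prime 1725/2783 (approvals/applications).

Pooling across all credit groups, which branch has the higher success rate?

Downtown

Subprime: Westside 566/1522 = 37.2%, Downtown 60/239 = 25.1% → Westside
Near-prime: Westside 321/610 = 52.6%, Downtown 355/802 = 44.3% → Westside
Prime: Westside 73/100 = 73.0%, Downtown 1725/2783 = 62.0% → Westside
Overall: Westside 960/2232 = 43.0%, Downtown 2140/3824 = 56.0% → Downtown
(Westside wins every credit group but Downtown wins overall — Westside's applications skew toward the low-rate subprime group.)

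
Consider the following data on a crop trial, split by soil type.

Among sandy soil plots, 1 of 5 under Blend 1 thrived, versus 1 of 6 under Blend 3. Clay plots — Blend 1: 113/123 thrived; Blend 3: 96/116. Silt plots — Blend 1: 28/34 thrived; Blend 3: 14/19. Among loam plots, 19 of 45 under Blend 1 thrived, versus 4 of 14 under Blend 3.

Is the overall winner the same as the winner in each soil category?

Yes

Sandy soil: Blend 1 1/5 = 20.0%, Blend 3 1/6 = 16.7% → Blend 1
Clay: Blend 1 113/123 = 91.9%, Blend 3 96/116 = 82.8% → Blend 1
Silt: Blend 1 28/34 = 82.4%, Blend 3 14/19 = 73.7% → Blend 1
Loam: Blend 1 19/45 = 42.2%, Blend 3 4/14 = 28.6% → Blend 1
Overall: Blend 1 161/207 = 77.8%, Blend 3 115/155 = 74.2% → Blend 1
Blend 1 wins overall and in every soil group — no reversal.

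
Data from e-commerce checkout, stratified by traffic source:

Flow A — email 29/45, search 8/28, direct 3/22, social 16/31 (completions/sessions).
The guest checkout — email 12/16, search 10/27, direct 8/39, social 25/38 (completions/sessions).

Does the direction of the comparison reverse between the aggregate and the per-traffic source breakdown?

Email: Flow A 29/45 = 64.4%, the guest checkout 12/16 = 75.0% → the guest checkout
Search: Flow A 8/28 = 28.6%, the guest checkout 10/27 = 37.0% → the guest checkout
Direct: Flow A 3/22 = 13.6%, the guest checkout 8/39 = 20.5% → the guest checkout
Social: Flow A 16/31 = 51.6%, the guest checkout 25/38 = 65.8% → the guest checkout
Overall: Flow A 56/126 = 44.4%, the guest checkout 55/120 = 45.8% → the guest checkout
The guest checkout wins overall and in every traffic group — no reversal.

No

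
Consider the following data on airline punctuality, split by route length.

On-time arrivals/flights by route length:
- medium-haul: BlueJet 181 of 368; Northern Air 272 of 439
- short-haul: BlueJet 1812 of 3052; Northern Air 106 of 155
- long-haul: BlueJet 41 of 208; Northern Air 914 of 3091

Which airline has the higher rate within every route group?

Northern Air

Medium-haul: BlueJet 181/368 = 49.2%, Northern Air 272/439 = 62.0% → Northern Air
Short-haul: BlueJet 1812/3052 = 59.4%, Northern Air 106/155 = 68.4% → Northern Air
Long-haul: BlueJet 41/208 = 19.7%, Northern Air 914/3091 = 29.6% → Northern Air
Northern Air has the higher rate in all 3 groups.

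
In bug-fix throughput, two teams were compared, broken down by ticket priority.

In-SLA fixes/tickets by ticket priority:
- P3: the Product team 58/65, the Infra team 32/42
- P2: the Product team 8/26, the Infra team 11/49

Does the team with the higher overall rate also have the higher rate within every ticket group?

P3: the Product team 58/65 = 89.2%, the Infra team 32/42 = 76.2% → the Product team
P2: the Product team 8/26 = 30.8%, the Infra team 11/49 = 22.4% → the Product team
Overall: the Product team 66/91 = 72.5%, the Infra team 43/91 = 47.3% → the Product team
The Product team wins overall and in every ticket group — no reversal.

Yes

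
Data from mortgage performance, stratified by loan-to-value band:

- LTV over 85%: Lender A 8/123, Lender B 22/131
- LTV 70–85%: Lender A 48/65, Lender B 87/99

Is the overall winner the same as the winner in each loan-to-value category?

LTV over 85%: Lender A 8/123 = 6.5%, Lender B 22/131 = 16.8% → Lender B
LTV 70–85%: Lender A 48/65 = 73.8%, Lender B 87/99 = 87.9% → Lender B
Overall: Lender A 56/188 = 29.8%, Lender B 109/230 = 47.4% → Lender B
Lender B wins overall and in every loan-to-value group — no reversal.

Yes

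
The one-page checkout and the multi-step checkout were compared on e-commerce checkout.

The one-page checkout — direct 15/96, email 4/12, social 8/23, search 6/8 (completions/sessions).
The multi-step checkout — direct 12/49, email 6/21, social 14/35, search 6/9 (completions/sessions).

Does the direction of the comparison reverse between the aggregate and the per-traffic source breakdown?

Direct: the one-page checkout 15/96 = 15.6%, the multi-step checkout 12/49 = 24.5% → the multi-step checkout
Email: the one-page checkout 4/12 = 33.3%, the multi-step checkout 6/21 = 28.6% → the one-page checkout
Social: the one-page checkout 8/23 = 34.8%, the multi-step checkout 14/35 = 40.0% → the multi-step checkout
Search: the one-page checkout 6/8 = 75.0%, the multi-step checkout 6/9 = 66.7% → the one-page checkout
Overall: the one-page checkout 33/139 = 23.7%, the multi-step checkout 38/114 = 33.3% → the multi-step checkout
Neither sweeps: the one-page checkout wins 2 of 4 groups, the multi-step checkout wins 2. The multi-step checkout wins overall but not every group — no Simpson reversal.

No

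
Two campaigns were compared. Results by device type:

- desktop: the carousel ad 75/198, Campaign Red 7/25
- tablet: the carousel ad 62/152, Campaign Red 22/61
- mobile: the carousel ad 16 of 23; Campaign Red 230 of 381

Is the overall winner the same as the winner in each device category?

No

Desktop: the carousel ad 75/198 = 37.9%, Campaign Red 7/25 = 28.0% → the carousel ad
Tablet: the carousel ad 62/152 = 40.8%, Campaign Red 22/61 = 36.1% → the carousel ad
Mobile: the carousel ad 16/23 = 69.6%, Campaign Red 230/381 = 60.4% → the carousel ad
Overall: the carousel ad 153/373 = 41.0%, Campaign Red 259/467 = 55.5% → Campaign Red
The carousel ad wins each device group but Campaign Red wins overall — the comparison reverses. The carousel ad's impressions skew toward desktop, which has a lower base rate.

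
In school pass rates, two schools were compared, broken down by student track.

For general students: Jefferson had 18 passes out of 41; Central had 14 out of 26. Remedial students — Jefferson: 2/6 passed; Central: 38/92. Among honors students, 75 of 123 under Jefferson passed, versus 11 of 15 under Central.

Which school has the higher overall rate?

Jefferson

General: Jefferson 18/41 = 43.9%, Central 14/26 = 53.8% → Central
Remedial: Jefferson 2/6 = 33.3%, Central 38/92 = 41.3% → Central
Honors: Jefferson 75/123 = 61.0%, Central 11/15 = 73.3% → Central
Overall: Jefferson 95/170 = 55.9%, Central 63/133 = 47.4% → Jefferson
(Central wins every student group but Jefferson wins overall — Central's students skew toward the low-rate remedial group.)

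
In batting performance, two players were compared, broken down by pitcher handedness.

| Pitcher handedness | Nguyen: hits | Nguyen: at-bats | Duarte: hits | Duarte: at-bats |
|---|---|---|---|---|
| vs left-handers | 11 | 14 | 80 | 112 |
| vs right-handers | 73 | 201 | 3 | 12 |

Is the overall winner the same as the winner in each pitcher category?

Vs left-handers: Nguyen 11/14 = 78.6%, Duarte 80/112 = 71.4% → Nguyen
Vs right-handers: Nguyen 73/201 = 36.3%, Duarte 3/12 = 25.0% → Nguyen
Overall: Nguyen 84/215 = 39.1%, Duarte 83/124 = 66.9% → Duarte
Nguyen wins each pitcher group but Duarte wins overall — the comparison reverses. Nguyen's at-bats skew toward vs right-handers, which has a lower base rate.

No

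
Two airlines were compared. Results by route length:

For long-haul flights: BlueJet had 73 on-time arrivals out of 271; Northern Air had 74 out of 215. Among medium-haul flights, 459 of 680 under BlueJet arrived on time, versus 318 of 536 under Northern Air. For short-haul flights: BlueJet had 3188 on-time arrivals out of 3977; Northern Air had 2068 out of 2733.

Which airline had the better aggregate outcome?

BlueJet

Long-haul: BlueJet 73/271 = 26.9%, Northern Air 74/215 = 34.4% → Northern Air
Medium-haul: BlueJet 459/680 = 67.5%, Northern Air 318/536 = 59.3% → BlueJet
Short-haul: BlueJet 3188/3977 = 80.2%, Northern Air 2068/2733 = 75.7% → BlueJet
Overall: BlueJet 3720/4928 = 75.5%, Northern Air 2460/3484 = 70.6% → BlueJet
(Neither sweeps every route group, but BlueJet has the higher pooled rate.)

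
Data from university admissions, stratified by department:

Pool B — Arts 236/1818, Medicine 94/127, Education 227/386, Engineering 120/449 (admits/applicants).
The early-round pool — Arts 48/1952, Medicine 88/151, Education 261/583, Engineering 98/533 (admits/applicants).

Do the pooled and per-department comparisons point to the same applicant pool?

Yes

Arts: Pool B 236/1818 = 13.0%, the early-round pool 48/1952 = 2.5% → Pool B
Medicine: Pool B 94/127 = 74.0%, the early-round pool 88/151 = 58.3% → Pool B
Education: Pool B 227/386 = 58.8%, the early-round pool 261/583 = 44.8% → Pool B
Engineering: Pool B 120/449 = 26.7%, the early-round pool 98/533 = 18.4% → Pool B
Overall: Pool B 677/2780 = 24.4%, the early-round pool 495/3219 = 15.4% → Pool B
Pool B wins overall and in every department group — no reversal.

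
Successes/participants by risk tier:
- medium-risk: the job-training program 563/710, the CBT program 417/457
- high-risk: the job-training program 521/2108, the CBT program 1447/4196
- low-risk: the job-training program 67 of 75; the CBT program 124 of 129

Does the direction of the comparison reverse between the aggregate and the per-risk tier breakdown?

Medium-risk: the job-training program 563/710 = 79.3%, the CBT program 417/457 = 91.2% → the CBT program
High-risk: the job-training program 521/2108 = 24.7%, the CBT program 1447/4196 = 34.5% → the CBT program
Low-risk: the job-training program 67/75 = 89.3%, the CBT program 124/129 = 96.1% → the CBT program
Overall: the job-training program 1151/2893 = 39.8%, the CBT program 1988/4782 = 41.6% → the CBT program
The CBT program wins overall and in every risk group — no reversal.

No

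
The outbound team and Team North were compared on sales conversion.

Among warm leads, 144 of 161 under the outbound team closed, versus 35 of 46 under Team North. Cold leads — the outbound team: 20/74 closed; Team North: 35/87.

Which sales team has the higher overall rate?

Warm: the outbound team 144/161 = 89.4%, Team North 35/46 = 76.1% → the outbound team
Cold: the outbound team 20/74 = 27.0%, Team North 35/87 = 40.2% → Team North
Overall: the outbound team 164/235 = 69.8%, Team North 70/133 = 52.6% → the outbound team
(Neither sweeps every lead group, but the outbound team has the higher pooled rate.)

the outbound team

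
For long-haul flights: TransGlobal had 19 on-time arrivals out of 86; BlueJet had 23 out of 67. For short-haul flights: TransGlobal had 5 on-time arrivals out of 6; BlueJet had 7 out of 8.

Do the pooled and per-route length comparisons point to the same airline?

Yes

Long-haul: TransGlobal 19/86 = 22.1%, BlueJet 23/67 = 34.3% → BlueJet
Short-haul: TransGlobal 5/6 = 83.3%, BlueJet 7/8 = 87.5% → BlueJet
Overall: TransGlobal 24/92 = 26.1%, BlueJet 30/75 = 40.0% → BlueJet
BlueJet wins overall and in every route group — no reversal.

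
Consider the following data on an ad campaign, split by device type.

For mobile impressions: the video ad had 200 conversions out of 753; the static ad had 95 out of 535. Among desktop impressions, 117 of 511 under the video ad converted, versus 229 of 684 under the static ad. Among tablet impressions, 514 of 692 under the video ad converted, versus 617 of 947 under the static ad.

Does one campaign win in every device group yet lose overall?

No

Mobile: the video ad 200/753 = 26.6%, the static ad 95/535 = 17.8% → the video ad
Desktop: the video ad 117/511 = 22.9%, the static ad 229/684 = 33.5% → the static ad
Tablet: the video ad 514/692 = 74.3%, the static ad 617/947 = 65.2% → the video ad
Overall: the video ad 831/1956 = 42.5%, the static ad 941/2166 = 43.4% → the static ad
Neither sweeps: the video ad wins 2 of 3 groups, the static ad wins 1. The static ad wins overall but not every group — no Simpson reversal.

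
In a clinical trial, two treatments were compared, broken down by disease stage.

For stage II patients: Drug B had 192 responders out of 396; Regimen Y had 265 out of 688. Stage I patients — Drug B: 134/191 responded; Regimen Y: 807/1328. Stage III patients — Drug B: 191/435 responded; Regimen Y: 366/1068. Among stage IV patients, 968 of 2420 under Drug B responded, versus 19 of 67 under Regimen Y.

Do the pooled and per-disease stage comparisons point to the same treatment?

No

Stage II: Drug B 192/396 = 48.5%, Regimen Y 265/688 = 38.5% → Drug B
Stage I: Drug B 134/191 = 70.2%, Regimen Y 807/1328 = 60.8% → Drug B
Stage III: Drug B 191/435 = 43.9%, Regimen Y 366/1068 = 34.3% → Drug B
Stage IV: Drug B 968/2420 = 40.0%, Regimen Y 19/67 = 28.4% → Drug B
Overall: Drug B 1485/3442 = 43.1%, Regimen Y 1457/3151 = 46.2% → Regimen Y
Drug B wins each disease group but Regimen Y wins overall — the comparison reverses. Drug B's patients skew toward stage IV, which has a lower base rate.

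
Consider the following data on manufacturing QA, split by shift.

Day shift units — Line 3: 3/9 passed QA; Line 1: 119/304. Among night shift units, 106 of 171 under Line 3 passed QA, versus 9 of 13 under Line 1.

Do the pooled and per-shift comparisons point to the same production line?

No

Day shift: Line 3 3/9 = 33.3%, Line 1 119/304 = 39.1% → Line 1
Night shift: Line 3 106/171 = 62.0%, Line 1 9/13 = 69.2% → Line 1
Overall: Line 3 109/180 = 60.6%, Line 1 128/317 = 40.4% → Line 3
Line 1 wins each shift group but Line 3 wins overall — the comparison reverses. Line 1's units skew toward day shift, which has a lower base rate.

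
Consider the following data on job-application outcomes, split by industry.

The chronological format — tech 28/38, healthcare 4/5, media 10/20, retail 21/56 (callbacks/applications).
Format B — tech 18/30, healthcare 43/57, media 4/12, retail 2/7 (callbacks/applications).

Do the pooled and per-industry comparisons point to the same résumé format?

No

Tech: the chronological format 28/38 = 73.7%, Format B 18/30 = 60.0% → the chronological format
Healthcare: the chronological format 4/5 = 80.0%, Format B 43/57 = 75.4% → the chronological format
Media: the chronological format 10/20 = 50.0%, Format B 4/12 = 33.3% → the chronological format
Retail: the chronological format 21/56 = 37.5%, Format B 2/7 = 28.6% → the chronological format
Overall: the chronological format 63/119 = 52.9%, Format B 67/106 = 63.2% → Format B
The chronological format wins each industry group but Format B wins overall — the comparison reverses. The chronological format's applications skew toward retail, which has a lower base rate.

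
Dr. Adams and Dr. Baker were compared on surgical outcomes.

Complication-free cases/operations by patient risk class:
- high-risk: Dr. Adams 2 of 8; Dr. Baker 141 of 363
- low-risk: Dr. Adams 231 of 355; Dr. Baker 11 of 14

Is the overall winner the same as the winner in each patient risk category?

No

High-risk: Dr. Adams 2/8 = 25.0%, Dr. Baker 141/363 = 38.8% → Dr. Baker
Low-risk: Dr. Adams 231/355 = 65.1%, Dr. Baker 11/14 = 78.6% → Dr. Baker
Overall: Dr. Adams 233/363 = 64.2%, Dr. Baker 152/377 = 40.3% → Dr. Adams
Dr. Baker wins each patient risk group but Dr. Adams wins overall — the comparison reverses. Dr. Baker's operations skew toward high-risk, which has a lower base rate.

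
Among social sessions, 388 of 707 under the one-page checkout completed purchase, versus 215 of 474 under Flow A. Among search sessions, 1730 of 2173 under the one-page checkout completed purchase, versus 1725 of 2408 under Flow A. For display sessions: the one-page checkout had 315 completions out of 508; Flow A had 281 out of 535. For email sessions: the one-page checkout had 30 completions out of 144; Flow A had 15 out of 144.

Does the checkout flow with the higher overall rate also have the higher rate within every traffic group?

Social: the one-page checkout 388/707 = 54.9%, Flow A 215/474 = 45.4% → the one-page checkout
Search: the one-page checkout 1730/2173 = 79.6%, Flow A 1725/2408 = 71.6% → the one-page checkout
Display: the one-page checkout 315/508 = 62.0%, Flow A 281/535 = 52.5% → the one-page checkout
Email: the one-page checkout 30/144 = 20.8%, Flow A 15/144 = 10.4% → the one-page checkout
Overall: the one-page checkout 2463/3532 = 69.7%, Flow A 2236/3561 = 62.8% → the one-page checkout
The one-page checkout wins overall and in every traffic group — no reversal.

Yes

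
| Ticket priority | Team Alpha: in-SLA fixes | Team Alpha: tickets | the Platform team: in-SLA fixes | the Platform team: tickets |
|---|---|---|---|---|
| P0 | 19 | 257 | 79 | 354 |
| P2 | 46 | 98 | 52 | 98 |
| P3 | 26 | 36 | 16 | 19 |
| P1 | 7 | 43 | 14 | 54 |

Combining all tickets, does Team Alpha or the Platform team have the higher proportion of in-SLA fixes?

P0: Team Alpha 19/257 = 7.4%, the Platform team 79/354 = 22.3% → the Platform team
P2: Team Alpha 46/98 = 46.9%, the Platform team 52/98 = 53.1% → the Platform team
P3: Team Alpha 26/36 = 72.2%, the Platform team 16/19 = 84.2% → the Platform team
P1: Team Alpha 7/43 = 16.3%, the Platform team 14/54 = 25.9% → the Platform team
Overall: Team Alpha 98/434 = 22.6%, the Platform team 161/525 = 30.7% → the Platform team

the Platform team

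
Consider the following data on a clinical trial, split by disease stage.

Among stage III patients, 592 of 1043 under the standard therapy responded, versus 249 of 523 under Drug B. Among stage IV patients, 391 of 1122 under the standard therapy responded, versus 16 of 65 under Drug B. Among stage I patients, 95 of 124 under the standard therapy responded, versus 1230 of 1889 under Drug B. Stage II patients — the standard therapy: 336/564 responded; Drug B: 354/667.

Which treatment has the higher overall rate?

Drug B

Stage III: the standard therapy 592/1043 = 56.8%, Drug B 249/523 = 47.6% → the standard therapy
Stage IV: the standard therapy 391/1122 = 34.8%, Drug B 16/65 = 24.6% → the standard therapy
Stage I: the standard therapy 95/124 = 76.6%, Drug B 1230/1889 = 65.1% → the standard therapy
Stage II: the standard therapy 336/564 = 59.6%, Drug B 354/667 = 53.1% → the standard therapy
Overall: the standard therapy 1414/2853 = 49.6%, Drug B 1849/3144 = 58.8% → Drug B
(The standard therapy wins every disease group but Drug B wins overall — the standard therapy's patients skew toward the low-rate stage IV group.)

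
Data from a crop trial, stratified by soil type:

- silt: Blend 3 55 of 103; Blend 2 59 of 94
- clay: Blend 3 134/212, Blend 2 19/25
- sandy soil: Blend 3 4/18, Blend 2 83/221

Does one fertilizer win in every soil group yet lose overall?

Yes

Silt: Blend 3 55/103 = 53.4%, Blend 2 59/94 = 62.8% → Blend 2
Clay: Blend 3 134/212 = 63.2%, Blend 2 19/25 = 76.0% → Blend 2
Sandy soil: Blend 3 4/18 = 22.2%, Blend 2 83/221 = 37.6% → Blend 2
Overall: Blend 3 193/333 = 58.0%, Blend 2 161/340 = 47.4% → Blend 3
Blend 2 wins each soil group but Blend 3 wins overall — the comparison reverses. Blend 2's plots skew toward sandy soil, which has a lower base rate.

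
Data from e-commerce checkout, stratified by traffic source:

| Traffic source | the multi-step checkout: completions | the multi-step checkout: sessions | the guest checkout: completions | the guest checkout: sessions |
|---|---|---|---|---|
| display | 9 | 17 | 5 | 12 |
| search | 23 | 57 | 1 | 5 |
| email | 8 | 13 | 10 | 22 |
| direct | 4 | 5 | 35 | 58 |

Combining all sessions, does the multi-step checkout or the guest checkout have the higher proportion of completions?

Display: the multi-step checkout 9/17 = 52.9%, the guest checkout 5/12 = 41.7% → the multi-step checkout
Search: the multi-step checkout 23/57 = 40.4%, the guest checkout 1/5 = 20.0% → the multi-step checkout
Email: the multi-step checkout 8/13 = 61.5%, the guest checkout 10/22 = 45.5% → the multi-step checkout
Direct: the multi-step checkout 4/5 = 80.0%, the guest checkout 35/58 = 60.3% → the multi-step checkout
Overall: the multi-step checkout 44/92 = 47.8%, the guest checkout 51/97 = 52.6% → the guest checkout
(The multi-step checkout wins every traffic group but the guest checkout wins overall — the multi-step checkout's sessions skew toward the low-rate search group.)

the guest checkout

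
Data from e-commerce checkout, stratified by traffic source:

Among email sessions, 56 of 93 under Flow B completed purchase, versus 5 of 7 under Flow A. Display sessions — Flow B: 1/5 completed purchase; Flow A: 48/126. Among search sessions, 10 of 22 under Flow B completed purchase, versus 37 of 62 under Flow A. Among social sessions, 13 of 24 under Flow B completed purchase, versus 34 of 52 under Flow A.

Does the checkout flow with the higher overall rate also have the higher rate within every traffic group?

No

Email: Flow B 56/93 = 60.2%, Flow A 5/7 = 71.4% → Flow A
Display: Flow B 1/5 = 20.0%, Flow A 48/126 = 38.1% → Flow A
Search: Flow B 10/22 = 45.5%, Flow A 37/62 = 59.7% → Flow A
Social: Flow B 13/24 = 54.2%, Flow A 34/52 = 65.4% → Flow A
Overall: Flow B 80/144 = 55.6%, Flow A 124/247 = 50.2% → Flow B
Flow A wins each traffic group but Flow B wins overall — the comparison reverses. Flow A's sessions skew toward display, which has a lower base rate.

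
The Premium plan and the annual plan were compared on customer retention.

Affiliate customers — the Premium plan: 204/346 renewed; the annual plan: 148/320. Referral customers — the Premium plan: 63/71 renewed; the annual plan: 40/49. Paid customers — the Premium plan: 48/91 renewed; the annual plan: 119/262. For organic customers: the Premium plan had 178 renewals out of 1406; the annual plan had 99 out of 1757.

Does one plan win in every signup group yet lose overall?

No

Affiliate: the Premium plan 204/346 = 59.0%, the annual plan 148/320 = 46.2% → the Premium plan
Referral: the Premium plan 63/71 = 88.7%, the annual plan 40/49 = 81.6% → the Premium plan
Paid: the Premium plan 48/91 = 52.7%, the annual plan 119/262 = 45.4% → the Premium plan
Organic: the Premium plan 178/1406 = 12.7%, the annual plan 99/1757 = 5.6% → the Premium plan
Overall: the Premium plan 493/1914 = 25.8%, the annual plan 406/2388 = 17.0% → the Premium plan
The Premium plan wins overall and in every signup group — no reversal.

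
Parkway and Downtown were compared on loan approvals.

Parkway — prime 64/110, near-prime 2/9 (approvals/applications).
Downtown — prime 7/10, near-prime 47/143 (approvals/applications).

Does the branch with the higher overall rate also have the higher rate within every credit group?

Prime: Parkway 64/110 = 58.2%, Downtown 7/10 = 70.0% → Downtown
Near-prime: Parkway 2/9 = 22.2%, Downtown 47/143 = 32.9% → Downtown
Overall: Parkway 66/119 = 55.5%, Downtown 54/153 = 35.3% → Parkway
Downtown wins each credit group but Parkway wins overall — the comparison reverses. Downtown's applications skew toward near-prime, which has a lower base rate.

No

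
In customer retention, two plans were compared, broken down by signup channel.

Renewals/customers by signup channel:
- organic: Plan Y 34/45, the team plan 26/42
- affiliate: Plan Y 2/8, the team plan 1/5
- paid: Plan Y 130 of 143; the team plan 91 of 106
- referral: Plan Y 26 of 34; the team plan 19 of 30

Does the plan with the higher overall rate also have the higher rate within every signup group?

Yes

Organic: Plan Y 34/45 = 75.6%, the team plan 26/42 = 61.9% → Plan Y
Affiliate: Plan Y 2/8 = 25.0%, the team plan 1/5 = 20.0% → Plan Y
Paid: Plan Y 130/143 = 90.9%, the team plan 91/106 = 85.8% → Plan Y
Referral: Plan Y 26/34 = 76.5%, the team plan 19/30 = 63.3% → Plan Y
Overall: Plan Y 192/230 = 83.5%, the team plan 137/183 = 74.9% → Plan Y
Plan Y wins overall and in every signup group — no reversal.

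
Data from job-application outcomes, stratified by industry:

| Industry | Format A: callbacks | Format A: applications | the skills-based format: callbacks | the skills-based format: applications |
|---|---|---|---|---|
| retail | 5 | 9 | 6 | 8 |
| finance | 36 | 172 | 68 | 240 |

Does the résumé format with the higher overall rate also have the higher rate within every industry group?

Yes

Retail: Format A 5/9 = 55.6%, the skills-based format 6/8 = 75.0% → the skills-based format
Finance: Format A 36/172 = 20.9%, the skills-based format 68/240 = 28.3% → the skills-based format
Overall: Format A 41/181 = 22.7%, the skills-based format 74/248 = 29.8% → the skills-based format
The skills-based format wins overall and in every industry group — no reversal.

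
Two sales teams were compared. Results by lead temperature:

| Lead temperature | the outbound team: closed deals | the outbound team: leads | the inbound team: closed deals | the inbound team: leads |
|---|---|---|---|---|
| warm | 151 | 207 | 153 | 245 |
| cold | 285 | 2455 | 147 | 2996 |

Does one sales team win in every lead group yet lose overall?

No

Warm: the outbound team 151/207 = 72.9%, the inbound team 153/245 = 62.4% → the outbound team
Cold: the outbound team 285/2455 = 11.6%, the inbound team 147/2996 = 4.9% → the outbound team
Overall: the outbound team 436/2662 = 16.4%, the inbound team 300/3241 = 9.3% → the outbound team
The outbound team wins overall and in every lead group — no reversal.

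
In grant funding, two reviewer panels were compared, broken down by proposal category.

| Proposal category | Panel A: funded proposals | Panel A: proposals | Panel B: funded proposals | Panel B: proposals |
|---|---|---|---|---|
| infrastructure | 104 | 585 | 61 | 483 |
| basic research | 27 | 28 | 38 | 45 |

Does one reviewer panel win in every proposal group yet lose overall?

No

Infrastructure: Panel A 104/585 = 17.8%, Panel B 61/483 = 12.6% → Panel A
Basic research: Panel A 27/28 = 96.4%, Panel B 38/45 = 84.4% → Panel A
Overall: Panel A 131/613 = 21.4%, Panel B 99/528 = 18.8% → Panel A
Panel A wins overall and in every proposal group — no reversal.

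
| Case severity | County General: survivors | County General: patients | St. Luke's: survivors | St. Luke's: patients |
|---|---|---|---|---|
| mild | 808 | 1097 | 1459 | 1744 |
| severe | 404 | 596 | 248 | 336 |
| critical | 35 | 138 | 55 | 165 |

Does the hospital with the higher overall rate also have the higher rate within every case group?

Yes

Mild: County General 808/1097 = 73.7%, St. Luke's 1459/1744 = 83.7% → St. Luke's
Severe: County General 404/596 = 67.8%, St. Luke's 248/336 = 73.8% → St. Luke's
Critical: County General 35/138 = 25.4%, St. Luke's 55/165 = 33.3% → St. Luke's
Overall: County General 1247/1831 = 68.1%, St. Luke's 1762/2245 = 78.5% → St. Luke's
St. Luke's wins overall and in every case group — no reversal.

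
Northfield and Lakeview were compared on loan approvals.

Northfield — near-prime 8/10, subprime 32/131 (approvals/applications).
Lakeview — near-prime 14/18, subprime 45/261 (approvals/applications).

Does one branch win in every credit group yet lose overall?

No

Near-prime: Northfield 8/10 = 80.0%, Lakeview 14/18 = 77.8% → Northfield
Subprime: Northfield 32/131 = 24.4%, Lakeview 45/261 = 17.2% → Northfield
Overall: Northfield 40/141 = 28.4%, Lakeview 59/279 = 21.1% → Northfield
Northfield wins overall and in every credit group — no reversal.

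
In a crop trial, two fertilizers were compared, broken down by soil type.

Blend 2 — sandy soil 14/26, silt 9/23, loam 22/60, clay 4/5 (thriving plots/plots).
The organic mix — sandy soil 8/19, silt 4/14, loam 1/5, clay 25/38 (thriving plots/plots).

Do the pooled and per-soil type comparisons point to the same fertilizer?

No

Sandy soil: Blend 2 14/26 = 53.8%, the organic mix 8/19 = 42.1% → Blend 2
Silt: Blend 2 9/23 = 39.1%, the organic mix 4/14 = 28.6% → Blend 2
Loam: Blend 2 22/60 = 36.7%, the organic mix 1/5 = 20.0% → Blend 2
Clay: Blend 2 4/5 = 80.0%, the organic mix 25/38 = 65.8% → Blend 2
Overall: Blend 2 49/114 = 43.0%, the organic mix 38/76 = 50.0% → the organic mix
Blend 2 wins each soil group but the organic mix wins overall — the comparison reverses. Blend 2's plots skew toward loam, which has a lower base rate.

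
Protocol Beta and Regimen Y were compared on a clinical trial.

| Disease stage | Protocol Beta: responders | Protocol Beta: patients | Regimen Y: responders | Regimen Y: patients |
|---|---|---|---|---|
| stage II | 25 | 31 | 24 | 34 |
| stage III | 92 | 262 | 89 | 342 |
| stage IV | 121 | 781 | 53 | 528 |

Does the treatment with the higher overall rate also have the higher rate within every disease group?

Yes

Stage II: Protocol Beta 25/31 = 80.6%, Regimen Y 24/34 = 70.6% → Protocol Beta
Stage III: Protocol Beta 92/262 = 35.1%, Regimen Y 89/342 = 26.0% → Protocol Beta
Stage IV: Protocol Beta 121/781 = 15.5%, Regimen Y 53/528 = 10.0% → Protocol Beta
Overall: Protocol Beta 238/1074 = 22.2%, Regimen Y 166/904 = 18.4% → Protocol Beta
Protocol Beta wins overall and in every disease group — no reversal.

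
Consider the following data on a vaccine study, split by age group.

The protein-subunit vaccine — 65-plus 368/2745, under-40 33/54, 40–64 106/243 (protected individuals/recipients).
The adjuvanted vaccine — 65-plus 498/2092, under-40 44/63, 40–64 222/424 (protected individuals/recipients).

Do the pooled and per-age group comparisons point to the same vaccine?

Yes

65-plus: the protein-subunit vaccine 368/2745 = 13.4%, the adjuvanted vaccine 498/2092 = 23.8% → the adjuvanted vaccine
Under-40: the protein-subunit vaccine 33/54 = 61.1%, the adjuvanted vaccine 44/63 = 69.8% → the adjuvanted vaccine
40–64: the protein-subunit vaccine 106/243 = 43.6%, the adjuvanted vaccine 222/424 = 52.4% → the adjuvanted vaccine
Overall: the protein-subunit vaccine 507/3042 = 16.7%, the adjuvanted vaccine 764/2579 = 29.6% → the adjuvanted vaccine
The adjuvanted vaccine wins overall and in every age group — no reversal.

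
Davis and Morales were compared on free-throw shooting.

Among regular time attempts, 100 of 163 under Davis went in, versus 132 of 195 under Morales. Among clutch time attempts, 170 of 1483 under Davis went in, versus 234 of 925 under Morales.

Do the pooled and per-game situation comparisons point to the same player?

Yes

Regular time: Davis 100/163 = 61.3%, Morales 132/195 = 67.7% → Morales
Clutch time: Davis 170/1483 = 11.5%, Morales 234/925 = 25.3% → Morales
Overall: Davis 270/1646 = 16.4%, Morales 366/1120 = 32.7% → Morales
Morales wins overall and in every game group — no reversal.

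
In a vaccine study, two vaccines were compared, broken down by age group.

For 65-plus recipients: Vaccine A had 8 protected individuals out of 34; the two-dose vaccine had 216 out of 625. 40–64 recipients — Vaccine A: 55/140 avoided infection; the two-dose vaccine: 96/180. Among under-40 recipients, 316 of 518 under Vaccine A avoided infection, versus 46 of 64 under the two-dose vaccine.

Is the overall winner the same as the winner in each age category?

No

65-plus: Vaccine A 8/34 = 23.5%, the two-dose vaccine 216/625 = 34.6% → the two-dose vaccine
40–64: Vaccine A 55/140 = 39.3%, the two-dose vaccine 96/180 = 53.3% → the two-dose vaccine
Under-40: Vaccine A 316/518 = 61.0%, the two-dose vaccine 46/64 = 71.9% → the two-dose vaccine
Overall: Vaccine A 379/692 = 54.8%, the two-dose vaccine 358/869 = 41.2% → Vaccine A
The two-dose vaccine wins each age group but Vaccine A wins overall — the comparison reverses. The two-dose vaccine's recipients skew toward 65-plus, which has a lower base rate.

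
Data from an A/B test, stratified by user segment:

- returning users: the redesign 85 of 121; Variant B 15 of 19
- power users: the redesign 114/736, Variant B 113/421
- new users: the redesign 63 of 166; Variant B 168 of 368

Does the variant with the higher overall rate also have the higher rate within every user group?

Yes

Returning users: the redesign 85/121 = 70.2%, Variant B 15/19 = 78.9% → Variant B
Power users: the redesign 114/736 = 15.5%, Variant B 113/421 = 26.8% → Variant B
New users: the redesign 63/166 = 38.0%, Variant B 168/368 = 45.7% → Variant B
Overall: the redesign 262/1023 = 25.6%, Variant B 296/808 = 36.6% → Variant B
Variant B wins overall and in every user group — no reversal.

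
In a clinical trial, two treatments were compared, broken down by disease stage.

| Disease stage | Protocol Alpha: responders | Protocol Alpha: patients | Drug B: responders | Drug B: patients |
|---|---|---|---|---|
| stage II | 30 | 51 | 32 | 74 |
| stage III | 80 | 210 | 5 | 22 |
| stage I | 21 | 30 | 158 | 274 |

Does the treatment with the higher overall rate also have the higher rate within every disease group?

No

Stage II: Protocol Alpha 30/51 = 58.8%, Drug B 32/74 = 43.2% → Protocol Alpha
Stage III: Protocol Alpha 80/210 = 38.1%, Drug B 5/22 = 22.7% → Protocol Alpha
Stage I: Protocol Alpha 21/30 = 70.0%, Drug B 158/274 = 57.7% → Protocol Alpha
Overall: Protocol Alpha 131/291 = 45.0%, Drug B 195/370 = 52.7% → Drug B
Protocol Alpha wins each disease group but Drug B wins overall — the comparison reverses. Protocol Alpha's patients skew toward stage III, which has a lower base rate.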